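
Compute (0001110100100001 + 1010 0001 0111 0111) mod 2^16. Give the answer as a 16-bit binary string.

1011111010011000

  0001110100100001
+ 1010000101110111
= 1011111010011000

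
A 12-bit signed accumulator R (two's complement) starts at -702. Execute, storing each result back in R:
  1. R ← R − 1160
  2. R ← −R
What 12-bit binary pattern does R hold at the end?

011101000110

Start: R = -702 = 110101000010.
R = -702 − 1160 = -1862 = 100010111010
R = −(-1862) = 1862 = 011101000110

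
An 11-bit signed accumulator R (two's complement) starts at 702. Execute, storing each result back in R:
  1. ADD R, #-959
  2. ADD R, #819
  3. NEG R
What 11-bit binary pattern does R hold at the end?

Start: R = 702 = 01010111110.
R = 702 + (-959) = -257 = 11011111111
R = -257 + 819 = 562 = 01000110010
R = −(562) = -562 = 10111001110

10111001110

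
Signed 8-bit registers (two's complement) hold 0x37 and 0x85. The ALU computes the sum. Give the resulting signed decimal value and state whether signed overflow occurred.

0x37 = 00110111 = 55 (signed)
0x85 = 10000101 = -123 (signed)
  00110111
+ 10000101
= 10111100
Result 10111100: MSB = 1 → 188 − 256 = -68.
Addends have opposite signs, so signed overflow cannot occur.

-68; no overflow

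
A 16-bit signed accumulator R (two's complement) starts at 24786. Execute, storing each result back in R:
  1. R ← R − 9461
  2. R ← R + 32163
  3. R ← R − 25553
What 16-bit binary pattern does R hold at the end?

Start: R = 24786 = 0110000011010010.
R = 24786 − 9461 = 15325 = 0011101111011101
R = 15325 + 32163 = 47488; wraps to -18048 = 1011100110000000
R = -18048 − 25553 = -43601; wraps to 21935 = 0101010110101111

0101010110101111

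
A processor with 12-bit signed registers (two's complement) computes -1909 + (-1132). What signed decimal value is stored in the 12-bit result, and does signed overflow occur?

1055; overflow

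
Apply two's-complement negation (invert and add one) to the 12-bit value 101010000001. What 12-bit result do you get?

Invert: 010101111110. Add 1: 010101111111.

010101111111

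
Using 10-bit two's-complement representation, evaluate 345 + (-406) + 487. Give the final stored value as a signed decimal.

345 + (-406) = -61 (1111000011)
-61 + 487 = 426 (0110101010)

426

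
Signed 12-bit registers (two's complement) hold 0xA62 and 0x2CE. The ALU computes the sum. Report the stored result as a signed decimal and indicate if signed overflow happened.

-720; no overflow

0xA62 = 101001100010 = -1438 (signed)
0x2CE = 001011001110 = 718 (signed)
  101001100010
+ 001011001110
= 110100110000
Result 110100110000: MSB = 1 → 3376 − 4096 = -720.
Addends have opposite signs, so signed overflow cannot occur.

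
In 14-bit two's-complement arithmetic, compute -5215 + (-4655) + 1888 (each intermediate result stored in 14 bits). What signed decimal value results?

-5215 + (-4655) = -9870 → wraps to 6514 (01100101110010)
6514 + 1888 = 8402 → wraps to -7982 (10000011010010)

-7982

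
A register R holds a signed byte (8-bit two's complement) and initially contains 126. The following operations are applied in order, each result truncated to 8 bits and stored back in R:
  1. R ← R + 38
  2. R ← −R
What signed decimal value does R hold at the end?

Start: R = 126 = 01111110.
R = 126 + 38 = 164; wraps to -92 = 10100100
R = −(-92) = 92 = 01011100

92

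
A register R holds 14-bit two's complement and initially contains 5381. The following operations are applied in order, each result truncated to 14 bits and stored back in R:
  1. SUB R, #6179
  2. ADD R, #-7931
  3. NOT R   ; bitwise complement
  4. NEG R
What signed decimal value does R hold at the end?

7656

Start: R = 5381 = 01010100000101.
R = 5381 − 6179 = -798 = 11110011100010
R = -798 + (-7931) = -8729; wraps to 7655 = 01110111100111
R = NOT 01110111100111 = 10001000011000 = -7656
R = −(-7656) = 7656 = 01110111101000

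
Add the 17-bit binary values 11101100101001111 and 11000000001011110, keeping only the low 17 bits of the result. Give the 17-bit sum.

  11101100101001111
+ 11000000001011110
= 10101100110101101  (discard carry-out 1)

10101100110101101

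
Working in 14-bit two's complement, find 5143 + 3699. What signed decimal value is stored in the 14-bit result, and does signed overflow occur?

-7542; overflow

5143 → 01010000010111
3699 → 00111001110011
  01010000010111
+ 00111001110011
= 10001010001010
Result 10001010001010: MSB = 1 → 8842 − 16384 = -7542.
Both addends are non-negative but the stored result is negative: signed overflow. The true value 5143 + 3699 = 8842 lies outside [-8192, 8191].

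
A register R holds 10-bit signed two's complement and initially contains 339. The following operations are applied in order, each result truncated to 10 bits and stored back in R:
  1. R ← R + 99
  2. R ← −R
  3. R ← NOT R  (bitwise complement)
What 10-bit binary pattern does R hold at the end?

Start: R = 339 = 0101010011.
R = 339 + 99 = 438 = 0110110110
R = −(438) = -438 = 1001001010
R = NOT 1001001010 = 0110110101 = 437

0110110101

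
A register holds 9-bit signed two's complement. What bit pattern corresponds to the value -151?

|-151| = 151 = 010010111 in 9 bits.
Invert the bits: 101101000. Add 1: 101101001.

101101001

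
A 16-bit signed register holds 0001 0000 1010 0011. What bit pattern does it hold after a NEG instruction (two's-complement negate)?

1110111101011101

Invert: 1110111101011100. Add 1: 1110111101011101.
Check: 0001000010100011 = 4259, 1110111101011101 = -4259.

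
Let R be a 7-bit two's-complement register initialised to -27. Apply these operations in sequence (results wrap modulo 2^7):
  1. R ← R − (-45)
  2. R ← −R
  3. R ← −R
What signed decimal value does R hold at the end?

Start: R = -27 = 1100101.
R = -27 − (-45) = 18 = 0010010
R = −(18) = -18 = 1101110
R = −(-18) = 18 = 0010010

18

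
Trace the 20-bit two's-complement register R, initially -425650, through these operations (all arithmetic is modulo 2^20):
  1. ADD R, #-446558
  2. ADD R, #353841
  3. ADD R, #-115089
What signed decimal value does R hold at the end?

415120

Start: R = -425650 = 10011000000101001110.
R = -425650 + (-446558) = -872208; wraps to 176368 = 00101011000011110000
R = 176368 + 353841 = 530209; wraps to -518367 = 10000001011100100001
R = -518367 + (-115089) = -633456; wraps to 415120 = 01100101010110010000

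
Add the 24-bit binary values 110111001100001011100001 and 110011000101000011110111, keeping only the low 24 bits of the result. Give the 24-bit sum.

  110111001100001011100001
+ 110011000101000011110111
= 101010010001001111011000  (discard carry-out 1)

101010010001001111011000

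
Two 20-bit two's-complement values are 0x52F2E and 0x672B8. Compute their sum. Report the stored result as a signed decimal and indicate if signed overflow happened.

-286234; overflow

0x52F2E = 01010010111100101110 = 339758 (signed)
0x672B8 = 01100111001010111000 = 422584 (signed)
  01010010111100101110
+ 01100111001010111000
= 10111010000111100110
Result 10111010000111100110: MSB = 1 → 762342 − 1048576 = -286234.
Both addends are non-negative but the stored result is negative: signed overflow. The true value 339758 + 422584 = 762342 lies outside [-524288, 524287].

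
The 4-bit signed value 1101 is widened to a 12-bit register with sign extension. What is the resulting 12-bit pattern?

111111111101

MSB of 1101 is 1; replicate it into the new high bits.
11111111|1101 → 111111111101 (still -3).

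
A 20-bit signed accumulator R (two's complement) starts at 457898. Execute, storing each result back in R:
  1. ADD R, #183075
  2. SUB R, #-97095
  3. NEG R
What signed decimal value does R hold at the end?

310508

Start: R = 457898 = 01101111110010101010.
R = 457898 + 183075 = 640973; wraps to -407603 = 10011100011111001101
R = -407603 − (-97095) = -310508 = 10110100001100010100
R = −(-310508) = 310508 = 01001011110011101100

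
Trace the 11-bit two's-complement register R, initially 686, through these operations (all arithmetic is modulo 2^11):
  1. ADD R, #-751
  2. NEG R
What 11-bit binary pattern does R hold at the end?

Start: R = 686 = 01010101110.
R = 686 + (-751) = -65 = 11110111111
R = −(-65) = 65 = 00001000001

00001000001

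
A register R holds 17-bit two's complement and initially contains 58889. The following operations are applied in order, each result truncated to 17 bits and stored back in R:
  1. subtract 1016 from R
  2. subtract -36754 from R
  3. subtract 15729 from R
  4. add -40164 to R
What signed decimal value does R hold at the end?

38734

Start: R = 58889 = 01110011000001001.
R = 58889 − 1016 = 57873 = 01110001000010001
R = 57873 − (-36754) = 94627; wraps to -36445 = 10111000110100011
R = -36445 − 15729 = -52174 = 10011010000110010
R = -52174 + (-40164) = -92338; wraps to 38734 = 01001011101001110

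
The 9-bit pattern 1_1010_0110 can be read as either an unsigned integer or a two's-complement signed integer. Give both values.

unsigned = 422, signed = -90

Unsigned: 110100110 = 422.
Signed: MSB=1 → 422 − 512 = -90.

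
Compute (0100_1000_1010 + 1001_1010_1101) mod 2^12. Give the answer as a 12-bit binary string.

  010010001010
+ 100110101101
= 111000110111

111000110111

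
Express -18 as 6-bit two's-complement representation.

|-18| = 18 = 010010 in 6 bits.
Invert the bits: 101101. Add 1: 101110.
Check: 101110 reads as 46 − 64 = -18.

101110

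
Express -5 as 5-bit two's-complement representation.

11011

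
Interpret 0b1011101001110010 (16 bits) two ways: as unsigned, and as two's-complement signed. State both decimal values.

Unsigned: 1011101001110010 = 47730.
Signed: MSB=1 → 47730 − 65536 = -17806.

unsigned = 47730, signed = -17806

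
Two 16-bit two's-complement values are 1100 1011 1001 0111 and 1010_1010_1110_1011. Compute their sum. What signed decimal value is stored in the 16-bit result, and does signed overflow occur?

30338; overflow

1100 1011 1001 0111 → 1100101110010111 = -13417 (signed)
1010_1010_1110_1011 → 1010101011101011 = -21781 (signed)
  1100101110010111
+ 1010101011101011
= 0111011010000010  (discard carry-out 1)
Result 0111011010000010: MSB = 0 → value 30338.
Both addends are negative but the stored result is non-negative: signed overflow. The true value -13417 + (-21781) = -35198 lies outside [-32768, 32767].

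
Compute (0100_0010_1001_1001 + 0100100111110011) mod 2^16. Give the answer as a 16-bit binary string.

  0100001010011001
+ 0100100111110011
= 1000110010001100

1000110010001100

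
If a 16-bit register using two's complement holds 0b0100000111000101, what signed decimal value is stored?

MSB is 0, so the value is non-negative: 0100000111000101 = 16837.

16837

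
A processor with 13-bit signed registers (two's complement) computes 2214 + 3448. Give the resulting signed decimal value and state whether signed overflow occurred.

-2530; overflow

2214 → 0100010100110
3448 → 0110101111000
  0100010100110
+ 0110101111000
= 1011000011110
Result 1011000011110: MSB = 1 → 5662 − 8192 = -2530.
Both addends are non-negative but the stored result is negative: signed overflow. The true value 2214 + 3448 = 5662 lies outside [-4096, 4095].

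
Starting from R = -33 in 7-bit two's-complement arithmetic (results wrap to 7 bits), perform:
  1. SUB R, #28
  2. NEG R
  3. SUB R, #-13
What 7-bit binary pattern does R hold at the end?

Start: R = -33 = 1011111.
R = -33 − 28 = -61 = 1000011
R = −(-61) = 61 = 0111101
R = 61 − (-13) = 74; wraps to -54 = 1001010

1001010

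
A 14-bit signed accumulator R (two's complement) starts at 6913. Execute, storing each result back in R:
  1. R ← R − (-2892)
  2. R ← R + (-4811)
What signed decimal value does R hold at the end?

Start: R = 6913 = 01101100000001.
R = 6913 − (-2892) = 9805; wraps to -6579 = 10011001001101
R = -6579 + (-4811) = -11390; wraps to 4994 = 01001110000010

4994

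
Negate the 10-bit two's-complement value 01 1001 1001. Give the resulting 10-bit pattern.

1001100111

Invert: 1001100110. Add 1: 1001100111.
Check: 0110011001 = 409, 1001100111 = -409.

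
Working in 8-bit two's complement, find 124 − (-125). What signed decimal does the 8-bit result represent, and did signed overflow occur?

124 → 01111100
-125 → 10000011
Subtract via negate-and-add: invert 10000011 + 1 = 01111101 (i.e. 125).
  01111100
+ 01111101
= 11111001
Result 11111001: MSB = 1 → 249 − 256 = -7.
Both addends (after negating the subtrahend) are non-negative but the stored result is negative: signed overflow. The true value 124 − (-125) = 249 lies outside [-128, 127].

-7; overflow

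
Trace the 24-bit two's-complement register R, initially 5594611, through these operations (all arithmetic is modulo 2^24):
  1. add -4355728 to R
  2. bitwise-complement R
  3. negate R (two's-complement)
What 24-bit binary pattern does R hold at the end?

000100101110011101100100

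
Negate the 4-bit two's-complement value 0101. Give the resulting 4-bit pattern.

Invert: 1010. Add 1: 1011.

1011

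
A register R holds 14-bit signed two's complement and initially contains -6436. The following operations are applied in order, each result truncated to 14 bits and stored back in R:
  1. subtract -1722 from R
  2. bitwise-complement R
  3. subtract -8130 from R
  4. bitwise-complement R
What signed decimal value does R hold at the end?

3540

Start: R = -6436 = 10011011011100.
R = -6436 − (-1722) = -4714 = 10110110010110
R = NOT 10110110010110 = 01001001101001 = 4713
R = 4713 − (-8130) = 12843; wraps to -3541 = 11001000101011
R = NOT 11001000101011 = 00110111010100 = 3540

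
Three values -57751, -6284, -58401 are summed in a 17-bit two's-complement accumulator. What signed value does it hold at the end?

8636

-57751 + (-6284) = -64035 (10000010111011101)
-64035 + (-58401) = -122436 → wraps to 8636 (00010000110111100)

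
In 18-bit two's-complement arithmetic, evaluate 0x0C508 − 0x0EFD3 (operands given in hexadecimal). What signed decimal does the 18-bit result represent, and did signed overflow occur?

-10955; no overflow

0x0C508 = 001100010100001000 = 50440 (signed)
0x0EFD3 = 001110111111010011 = 61395 (signed)
Subtract via negate-and-add: invert 001110111111010011 + 1 = 110001000000101101 (i.e. -61395).
  001100010100001000
+ 110001000000101101
= 111101010100110101
Result 111101010100110101: MSB = 1 → 251189 − 262144 = -10955.
Addends (after negating the subtrahend) have opposite signs, so signed overflow cannot occur.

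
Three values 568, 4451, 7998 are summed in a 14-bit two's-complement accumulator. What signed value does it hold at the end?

568 + 4451 = 5019 (01001110011011)
5019 + 7998 = 13017 → wraps to -3367 (11001011011001)

-3367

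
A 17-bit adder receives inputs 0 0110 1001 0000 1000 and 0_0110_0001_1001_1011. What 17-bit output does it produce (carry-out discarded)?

01100101010100011

  00110100100001000
+ 00110000110011011
= 01100101010100011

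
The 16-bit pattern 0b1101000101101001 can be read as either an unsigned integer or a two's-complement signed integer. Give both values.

Unsigned: 1101000101101001 = 53609.
Signed: MSB=1 → 53609 − 65536 = -11927.

unsigned = 53609, signed = -11927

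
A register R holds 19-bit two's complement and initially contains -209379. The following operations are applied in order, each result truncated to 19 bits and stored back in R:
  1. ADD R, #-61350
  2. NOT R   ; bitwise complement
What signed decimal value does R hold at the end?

Start: R = -209379 = 1001100111000011101.
R = -209379 + (-61350) = -270729; wraps to 253559 = 0111101111001110111
R = NOT 0111101111001110111 = 1000010000110001000 = -253560

-253560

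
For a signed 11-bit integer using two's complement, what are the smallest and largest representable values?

min = -1024, max = 1023

Minimum: −2^10 = -1024.
Maximum: 2^10 − 1 = 1023.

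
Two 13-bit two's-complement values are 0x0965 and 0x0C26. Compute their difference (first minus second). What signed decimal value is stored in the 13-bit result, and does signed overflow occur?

-705; no overflow

0x0965 = 0100101100101 = 2405 (signed)
0x0C26 = 0110000100110 = 3110 (signed)
Subtract via negate-and-add: invert 0110000100110 + 1 = 1001111011010 (i.e. -3110).
  0100101100101
+ 1001111011010
= 1110100111111
Result 1110100111111: MSB = 1 → 7487 − 8192 = -705.
Addends (after negating the subtrahend) have opposite signs, so signed overflow cannot occur.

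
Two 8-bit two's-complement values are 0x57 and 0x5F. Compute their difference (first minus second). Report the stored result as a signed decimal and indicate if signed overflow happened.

-8; no overflow

0x57 = 01010111 = 87 (signed)
0x5F = 01011111 = 95 (signed)
Subtract via negate-and-add: invert 01011111 + 1 = 10100001 (i.e. -95).
  01010111
+ 10100001
= 11111000
Result 11111000: MSB = 1 → 248 − 256 = -8.
Addends (after negating the subtrahend) have opposite signs, so signed overflow cannot occur.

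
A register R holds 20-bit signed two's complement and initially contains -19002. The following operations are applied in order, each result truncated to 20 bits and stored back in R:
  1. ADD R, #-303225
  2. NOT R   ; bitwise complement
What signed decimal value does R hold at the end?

Start: R = -19002 = 11111011010111000110.
R = -19002 + (-303225) = -322227 = 10110001010101001101
R = NOT 10110001010101001101 = 01001110101010110010 = 322226

322226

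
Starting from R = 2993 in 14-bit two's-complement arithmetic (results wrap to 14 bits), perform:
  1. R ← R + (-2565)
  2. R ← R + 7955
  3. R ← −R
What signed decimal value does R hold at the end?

Start: R = 2993 = 00101110110001.
R = 2993 + (-2565) = 428 = 00000110101100
R = 428 + 7955 = 8383; wraps to -8001 = 10000010111111
R = −(-8001) = 8001 = 01111101000001

8001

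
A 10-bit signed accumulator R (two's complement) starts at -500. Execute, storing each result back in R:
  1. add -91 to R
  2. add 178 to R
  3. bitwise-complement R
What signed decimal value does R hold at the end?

412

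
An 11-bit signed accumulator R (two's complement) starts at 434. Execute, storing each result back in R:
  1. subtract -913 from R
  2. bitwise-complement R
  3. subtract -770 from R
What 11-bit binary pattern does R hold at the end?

10110111110

Start: R = 434 = 00110110010.
R = 434 − (-913) = 1347; wraps to -701 = 10101000011
R = NOT 10101000011 = 01010111100 = 700
R = 700 − (-770) = 1470; wraps to -578 = 10110111110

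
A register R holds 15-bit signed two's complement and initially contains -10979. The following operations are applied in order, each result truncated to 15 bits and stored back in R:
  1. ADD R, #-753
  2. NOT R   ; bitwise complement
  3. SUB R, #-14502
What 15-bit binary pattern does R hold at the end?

Start: R = -10979 = 101010100011101.
R = -10979 + (-753) = -11732 = 101001000101100
R = NOT 101001000101100 = 010110111010011 = 11731
R = 11731 − (-14502) = 26233; wraps to -6535 = 110011001111001

110011001111001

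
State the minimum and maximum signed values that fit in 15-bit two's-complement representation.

min = -16384, max = 16383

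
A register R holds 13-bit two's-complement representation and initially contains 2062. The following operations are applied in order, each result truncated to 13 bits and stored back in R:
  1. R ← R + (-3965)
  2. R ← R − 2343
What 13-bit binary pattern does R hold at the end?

Start: R = 2062 = 0100000001110.
R = 2062 + (-3965) = -1903 = 1100010010001
R = -1903 − 2343 = -4246; wraps to 3946 = 0111101101010

0111101101010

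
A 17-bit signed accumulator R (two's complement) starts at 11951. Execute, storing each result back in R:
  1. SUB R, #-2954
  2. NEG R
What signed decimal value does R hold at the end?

Start: R = 11951 = 00010111010101111.
R = 11951 − (-2954) = 14905 = 00011101000111001
R = −(14905) = -14905 = 11100010111000111

-14905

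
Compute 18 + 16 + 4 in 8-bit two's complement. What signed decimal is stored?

18 + 16 = 34 (00100010)
34 + 4 = 38 (00100110)

38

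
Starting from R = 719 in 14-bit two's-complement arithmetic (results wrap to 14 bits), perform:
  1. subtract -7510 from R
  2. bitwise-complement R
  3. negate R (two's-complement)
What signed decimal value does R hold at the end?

Start: R = 719 = 00001011001111.
R = 719 − (-7510) = 8229; wraps to -8155 = 10000000100101
R = NOT 10000000100101 = 01111111011010 = 8154
R = −(8154) = -8154 = 10000000100110

-8154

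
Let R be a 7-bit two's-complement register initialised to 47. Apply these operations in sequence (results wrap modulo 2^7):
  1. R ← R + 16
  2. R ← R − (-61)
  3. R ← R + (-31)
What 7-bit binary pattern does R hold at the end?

1011101

Start: R = 47 = 0101111.
R = 47 + 16 = 63 = 0111111
R = 63 − (-61) = 124; wraps to -4 = 1111100
R = -4 + (-31) = -35 = 1011101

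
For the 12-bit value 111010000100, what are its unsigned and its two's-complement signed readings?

Unsigned: 111010000100 = 3716.
Signed: MSB=1 → 3716 − 4096 = -380.

unsigned = 3716, signed = -380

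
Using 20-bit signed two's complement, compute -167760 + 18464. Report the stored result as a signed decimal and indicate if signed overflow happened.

-167760 → 11010111000010110000
18464 → 00000100100000100000
  11010111000010110000
+ 00000100100000100000
= 11011011100011010000
Result 11011011100011010000: MSB = 1 → 899280 − 1048576 = -149296.
Addends have opposite signs, so signed overflow cannot occur.

-149296; no overflow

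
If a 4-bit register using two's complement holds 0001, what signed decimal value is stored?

1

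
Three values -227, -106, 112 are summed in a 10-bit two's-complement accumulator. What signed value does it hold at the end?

-221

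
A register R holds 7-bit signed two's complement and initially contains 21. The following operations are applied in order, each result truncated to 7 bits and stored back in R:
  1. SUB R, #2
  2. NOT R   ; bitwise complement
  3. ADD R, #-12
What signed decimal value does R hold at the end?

-32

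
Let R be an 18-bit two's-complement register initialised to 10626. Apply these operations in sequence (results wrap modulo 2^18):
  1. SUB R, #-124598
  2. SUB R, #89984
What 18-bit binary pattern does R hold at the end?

001011000010111000

Start: R = 10626 = 000010100110000010.
R = 10626 − (-124598) = 135224; wraps to -126920 = 100001000000111000
R = -126920 − 89984 = -216904; wraps to 45240 = 001011000010111000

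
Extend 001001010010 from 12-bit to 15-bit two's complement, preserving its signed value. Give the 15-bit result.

MSB of 001001010010 is 0; replicate it into the new high bits.
000|001001010010 → 000001001010010 (still 594).

000001001010010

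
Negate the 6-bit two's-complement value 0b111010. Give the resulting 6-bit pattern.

000110

Invert: 000101. Add 1: 000110.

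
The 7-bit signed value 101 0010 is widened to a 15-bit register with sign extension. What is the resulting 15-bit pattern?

111111111010010

MSB of 1010010 is 1; replicate it into the new high bits.
11111111|1010010 → 111111111010010 (still -46).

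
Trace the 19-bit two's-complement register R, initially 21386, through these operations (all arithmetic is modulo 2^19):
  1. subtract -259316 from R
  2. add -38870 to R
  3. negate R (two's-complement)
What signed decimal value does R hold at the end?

Start: R = 21386 = 0000101001110001010.
R = 21386 − (-259316) = 280702; wraps to -243586 = 1000100100001111110
R = -243586 + (-38870) = -282456; wraps to 241832 = 0111011000010101000
R = −(241832) = -241832 = 1000100111101011000

-241832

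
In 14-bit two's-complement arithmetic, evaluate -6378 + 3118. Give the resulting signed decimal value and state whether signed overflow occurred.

-3260; no overflow

-6378 → 10011100010110
3118 → 00110000101110
  10011100010110
+ 00110000101110
= 11001101000100
Result 11001101000100: MSB = 1 → 13124 − 16384 = -3260.
Addends have opposite signs, so signed overflow cannot occur.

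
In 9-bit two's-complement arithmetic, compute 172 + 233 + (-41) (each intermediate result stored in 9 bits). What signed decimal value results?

-148

172 + 233 = 405 → wraps to -107 (110010101)
-107 + (-41) = -148 (101101100)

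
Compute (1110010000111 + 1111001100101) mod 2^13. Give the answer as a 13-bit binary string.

1101011101100

  1110010000111
+ 1111001100101
= 1101011101100  (discard carry-out 1)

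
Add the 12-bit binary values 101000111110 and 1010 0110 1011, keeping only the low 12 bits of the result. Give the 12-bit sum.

  101000111110
+ 101001101011
= 010010101001  (discard carry-out 1)

010010101001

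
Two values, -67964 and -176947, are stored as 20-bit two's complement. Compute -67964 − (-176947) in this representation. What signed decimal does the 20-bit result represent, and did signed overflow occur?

108983; no overflow

-67964 → 11101111011010000100
-176947 → 11010100110011001101
Subtract via negate-and-add: invert 11010100110011001101 + 1 = 00101011001100110011 (i.e. 176947).
  11101111011010000100
+ 00101011001100110011
= 00011010100110110111  (discard carry-out 1)
Result 00011010100110110111: MSB = 0 → value 108983.
Addends (after negating the subtrahend) have opposite signs, so signed overflow cannot occur.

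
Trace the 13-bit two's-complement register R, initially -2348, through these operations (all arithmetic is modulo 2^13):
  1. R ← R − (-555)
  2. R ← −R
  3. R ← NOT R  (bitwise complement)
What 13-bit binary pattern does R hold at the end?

1100011111110

Start: R = -2348 = 1011011010100.
R = -2348 − (-555) = -1793 = 1100011111111
R = −(-1793) = 1793 = 0011100000001
R = NOT 0011100000001 = 1100011111110 = -1794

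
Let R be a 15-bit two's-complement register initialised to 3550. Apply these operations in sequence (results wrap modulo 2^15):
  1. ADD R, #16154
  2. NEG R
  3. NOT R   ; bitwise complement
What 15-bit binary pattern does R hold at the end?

100110011110111

Start: R = 3550 = 000110111011110.
R = 3550 + 16154 = 19704; wraps to -13064 = 100110011111000
R = −(-13064) = 13064 = 011001100001000
R = NOT 011001100001000 = 100110011110111 = -13065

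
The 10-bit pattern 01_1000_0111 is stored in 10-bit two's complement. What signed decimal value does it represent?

391

MSB is 0, so the value is non-negative: 0110000111 = 391.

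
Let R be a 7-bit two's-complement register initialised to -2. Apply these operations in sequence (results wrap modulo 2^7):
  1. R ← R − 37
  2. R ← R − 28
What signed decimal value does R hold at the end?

Start: R = -2 = 1111110.
R = -2 − 37 = -39 = 1011001
R = -39 − 28 = -67; wraps to 61 = 0111101

61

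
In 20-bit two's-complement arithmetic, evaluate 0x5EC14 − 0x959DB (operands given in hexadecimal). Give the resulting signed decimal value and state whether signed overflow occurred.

0x5EC14 = 01011110110000010100 = 388116 (signed)
0x959DB = 10010101100111011011 = -435749 (signed)
Subtract via negate-and-add: invert 10010101100111011011 + 1 = 01101010011000100101 (i.e. 435749).
  01011110110000010100
+ 01101010011000100101
= 11001001001000111001
Result 11001001001000111001: MSB = 1 → 823865 − 1048576 = -224711.
Both addends (after negating the subtrahend) are non-negative but the stored result is negative: signed overflow. The true value 388116 − (-435749) = 823865 lies outside [-524288, 524287].

-224711; overflow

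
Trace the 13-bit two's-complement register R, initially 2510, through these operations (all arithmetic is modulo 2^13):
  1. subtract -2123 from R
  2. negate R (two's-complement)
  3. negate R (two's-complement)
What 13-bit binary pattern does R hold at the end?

1001000011001

Start: R = 2510 = 0100111001110.
R = 2510 − (-2123) = 4633; wraps to -3559 = 1001000011001
R = −(-3559) = 3559 = 0110111100111
R = −(3559) = -3559 = 1001000011001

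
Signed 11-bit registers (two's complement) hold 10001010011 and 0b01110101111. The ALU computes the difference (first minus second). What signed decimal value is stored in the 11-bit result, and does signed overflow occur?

164; overflow

10001010011 = -941 (signed)
0b01110101111 → 01110101111 = 943 (signed)
Subtract via negate-and-add: invert 01110101111 + 1 = 10001010001 (i.e. -943).
  10001010011
+ 10001010001
= 00010100100  (discard carry-out 1)
Result 00010100100: MSB = 0 → value 164.
Both addends (after negating the subtrahend) are negative but the stored result is non-negative: signed overflow. The true value -941 − 943 = -1884 lies outside [-1024, 1023].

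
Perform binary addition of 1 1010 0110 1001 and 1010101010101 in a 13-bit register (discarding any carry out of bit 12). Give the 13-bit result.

  1101001101001
+ 1010101010101
= 0111110111110  (discard carry-out 1)

0111110111110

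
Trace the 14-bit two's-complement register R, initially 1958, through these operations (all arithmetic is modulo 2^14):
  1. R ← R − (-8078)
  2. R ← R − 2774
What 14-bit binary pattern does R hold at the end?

Start: R = 1958 = 00011110100110.
R = 1958 − (-8078) = 10036; wraps to -6348 = 10011100110100
R = -6348 − 2774 = -9122; wraps to 7262 = 01110001011110

01110001011110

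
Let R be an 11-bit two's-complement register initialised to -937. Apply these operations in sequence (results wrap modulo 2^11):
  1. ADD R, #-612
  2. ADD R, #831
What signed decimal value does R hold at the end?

Start: R = -937 = 10001010111.
R = -937 + (-612) = -1549; wraps to 499 = 00111110011
R = 499 + 831 = 1330; wraps to -718 = 10100110010

-718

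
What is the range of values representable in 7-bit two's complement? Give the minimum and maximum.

min = -64, max = 63

Minimum: −2^6 = -64.
Maximum: 2^6 − 1 = 63.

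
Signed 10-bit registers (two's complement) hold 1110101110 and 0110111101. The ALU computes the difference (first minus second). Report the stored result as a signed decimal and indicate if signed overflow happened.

497; overflow

1110101110 = -82 (signed)
0110111101 = 445 (signed)
Subtract via negate-and-add: invert 0110111101 + 1 = 1001000011 (i.e. -445).
  1110101110
+ 1001000011
= 0111110001  (discard carry-out 1)
Result 0111110001: MSB = 0 → value 497.
Both addends (after negating the subtrahend) are negative but the stored result is non-negative: signed overflow. The true value -82 − 445 = -527 lies outside [-512, 511].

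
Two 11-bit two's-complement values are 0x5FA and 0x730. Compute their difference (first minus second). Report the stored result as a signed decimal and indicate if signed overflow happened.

0x5FA = 10111111010 = -518 (signed)
0x730 = 11100110000 = -208 (signed)
Subtract via negate-and-add: invert 11100110000 + 1 = 00011010000 (i.e. 208).
  10111111010
+ 00011010000
= 11011001010
Result 11011001010: MSB = 1 → 1738 − 2048 = -310.
Addends (after negating the subtrahend) have opposite signs, so signed overflow cannot occur.

-310; no overflow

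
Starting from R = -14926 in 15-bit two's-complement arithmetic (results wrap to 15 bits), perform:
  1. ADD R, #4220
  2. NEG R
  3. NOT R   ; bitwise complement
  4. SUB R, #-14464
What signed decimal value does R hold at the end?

3757

Start: R = -14926 = 100010110110010.
R = -14926 + 4220 = -10706 = 101011000101110
R = −(-10706) = 10706 = 010100111010010
R = NOT 010100111010010 = 101011000101101 = -10707
R = -10707 − (-14464) = 3757 = 000111010101101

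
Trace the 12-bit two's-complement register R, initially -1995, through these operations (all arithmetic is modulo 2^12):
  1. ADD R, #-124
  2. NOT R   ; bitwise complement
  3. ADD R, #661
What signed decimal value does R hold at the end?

-1317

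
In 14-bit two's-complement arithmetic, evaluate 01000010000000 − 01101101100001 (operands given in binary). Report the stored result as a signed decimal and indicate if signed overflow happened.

-2785; no overflow

01000010000000 = 4224 (signed)
01101101100001 = 7009 (signed)
Subtract via negate-and-add: invert 01101101100001 + 1 = 10010010011111 (i.e. -7009).
  01000010000000
+ 10010010011111
= 11010100011111
Result 11010100011111: MSB = 1 → 13599 − 16384 = -2785.
Addends (after negating the subtrahend) have opposite signs, so signed overflow cannot occur.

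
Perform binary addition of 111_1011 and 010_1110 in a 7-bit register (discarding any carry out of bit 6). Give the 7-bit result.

  1111011
+ 0101110
= 0101001  (discard carry-out 1)

0101001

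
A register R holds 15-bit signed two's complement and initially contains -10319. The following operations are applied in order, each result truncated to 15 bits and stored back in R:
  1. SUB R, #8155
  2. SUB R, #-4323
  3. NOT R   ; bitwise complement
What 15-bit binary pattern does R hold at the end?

011011101000110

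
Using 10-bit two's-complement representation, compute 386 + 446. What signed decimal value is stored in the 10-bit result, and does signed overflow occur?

-192; overflow

386 → 0110000010
446 → 0110111110
  0110000010
+ 0110111110
= 1101000000
Result 1101000000: MSB = 1 → 832 − 1024 = -192.
Both addends are non-negative but the stored result is negative: signed overflow. The true value 386 + 446 = 832 lies outside [-512, 511].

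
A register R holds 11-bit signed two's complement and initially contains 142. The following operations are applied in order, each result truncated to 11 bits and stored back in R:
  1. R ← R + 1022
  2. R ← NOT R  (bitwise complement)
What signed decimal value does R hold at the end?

883

Start: R = 142 = 00010001110.
R = 142 + 1022 = 1164; wraps to -884 = 10010001100
R = NOT 10010001100 = 01101110011 = 883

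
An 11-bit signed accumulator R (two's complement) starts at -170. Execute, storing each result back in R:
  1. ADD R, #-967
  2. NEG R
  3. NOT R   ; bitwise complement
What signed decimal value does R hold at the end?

Start: R = -170 = 11101010110.
R = -170 + (-967) = -1137; wraps to 911 = 01110001111
R = −(911) = -911 = 10001110001
R = NOT 10001110001 = 01110001110 = 910

910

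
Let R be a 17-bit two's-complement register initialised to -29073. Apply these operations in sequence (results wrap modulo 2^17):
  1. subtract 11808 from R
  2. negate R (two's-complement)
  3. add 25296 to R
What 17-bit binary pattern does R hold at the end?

10000001010000001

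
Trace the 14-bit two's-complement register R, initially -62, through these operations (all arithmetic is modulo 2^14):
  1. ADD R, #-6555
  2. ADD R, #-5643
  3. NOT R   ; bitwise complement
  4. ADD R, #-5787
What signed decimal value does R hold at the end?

Start: R = -62 = 11111111000010.
R = -62 + (-6555) = -6617 = 10011000100111
R = -6617 + (-5643) = -12260; wraps to 4124 = 01000000011100
R = NOT 01000000011100 = 10111111100011 = -4125
R = -4125 + (-5787) = -9912; wraps to 6472 = 01100101001000

6472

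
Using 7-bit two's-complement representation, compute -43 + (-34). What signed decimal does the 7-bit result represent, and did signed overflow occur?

51; overflow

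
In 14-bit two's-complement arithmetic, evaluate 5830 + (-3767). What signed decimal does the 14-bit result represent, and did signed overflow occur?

5830 → 01011011000110
-3767 → 11000101001001
  01011011000110
+ 11000101001001
= 00100000001111  (discard carry-out 1)
Result 00100000001111: MSB = 0 → value 2063.
Addends have opposite signs, so signed overflow cannot occur.

2063; no overflow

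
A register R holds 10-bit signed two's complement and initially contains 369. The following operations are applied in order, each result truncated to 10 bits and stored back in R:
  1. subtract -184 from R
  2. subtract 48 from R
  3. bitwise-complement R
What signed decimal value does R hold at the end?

-506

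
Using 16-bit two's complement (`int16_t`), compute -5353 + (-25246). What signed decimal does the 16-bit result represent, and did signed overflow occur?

-30599; no overflow

-5353 → 1110101100010111
-25246 → 1001110101100010
  1110101100010111
+ 1001110101100010
= 1000100001111001  (discard carry-out 1)
Result 1000100001111001: MSB = 1 → 34937 − 65536 = -30599.
Both addends are negative and so is the stored result: no signed overflow.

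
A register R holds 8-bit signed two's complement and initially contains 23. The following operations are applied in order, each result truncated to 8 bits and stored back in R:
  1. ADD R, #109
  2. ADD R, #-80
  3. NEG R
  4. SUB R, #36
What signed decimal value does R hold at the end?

-88

Start: R = 23 = 00010111.
R = 23 + 109 = 132; wraps to -124 = 10000100
R = -124 + (-80) = -204; wraps to 52 = 00110100
R = −(52) = -52 = 11001100
R = -52 − 36 = -88 = 10101000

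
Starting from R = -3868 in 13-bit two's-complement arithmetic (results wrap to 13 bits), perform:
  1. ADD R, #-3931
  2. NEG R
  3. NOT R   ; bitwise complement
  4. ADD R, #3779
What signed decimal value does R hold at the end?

Start: R = -3868 = 1000011100100.
R = -3868 + (-3931) = -7799; wraps to 393 = 0000110001001
R = −(393) = -393 = 1111001110111
R = NOT 1111001110111 = 0000110001000 = 392
R = 392 + 3779 = 4171; wraps to -4021 = 1000001001011

-4021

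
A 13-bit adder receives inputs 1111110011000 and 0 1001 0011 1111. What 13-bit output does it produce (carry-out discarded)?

  1111110011000
+ 0100100111111
= 0100011010111  (discard carry-out 1)

0100011010111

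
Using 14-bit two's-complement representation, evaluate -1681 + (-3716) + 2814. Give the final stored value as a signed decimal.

-1681 + (-3716) = -5397 (10101011101011)
-5397 + 2814 = -2583 (11010111101001)

-2583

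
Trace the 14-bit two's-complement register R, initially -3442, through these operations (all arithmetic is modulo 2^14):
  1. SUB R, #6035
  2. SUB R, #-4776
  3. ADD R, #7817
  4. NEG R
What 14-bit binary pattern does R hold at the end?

Start: R = -3442 = 11001010001110.
R = -3442 − 6035 = -9477; wraps to 6907 = 01101011111011
R = 6907 − (-4776) = 11683; wraps to -4701 = 10110110100011
R = -4701 + 7817 = 3116 = 00110000101100
R = −(3116) = -3116 = 11001111010100

11001111010100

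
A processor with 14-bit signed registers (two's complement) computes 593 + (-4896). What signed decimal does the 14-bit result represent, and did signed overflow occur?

593 → 00001001010001
-4896 → 10110011100000
  00001001010001
+ 10110011100000
= 10111100110001
Result 10111100110001: MSB = 1 → 12081 − 16384 = -4303.
Addends have opposite signs, so signed overflow cannot occur.

-4303; no overflow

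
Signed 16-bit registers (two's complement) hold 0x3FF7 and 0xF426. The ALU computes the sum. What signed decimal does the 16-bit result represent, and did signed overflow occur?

0x3FF7 = 0011111111110111 = 16375 (signed)
0xF426 = 1111010000100110 = -3034 (signed)
  0011111111110111
+ 1111010000100110
= 0011010000011101  (discard carry-out 1)
Result 0011010000011101: MSB = 0 → value 13341.
Addends have opposite signs, so signed overflow cannot occur.

13341; no overflow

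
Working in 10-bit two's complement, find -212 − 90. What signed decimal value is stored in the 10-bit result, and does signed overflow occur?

-302; no overflow

-212 → 1100101100
90 → 0001011010
Subtract via negate-and-add: invert 0001011010 + 1 = 1110100110 (i.e. -90).
  1100101100
+ 1110100110
= 1011010010  (discard carry-out 1)
Result 1011010010: MSB = 1 → 722 − 1024 = -302.
Both addends (after negating the subtrahend) are negative and so is the stored result: no signed overflow.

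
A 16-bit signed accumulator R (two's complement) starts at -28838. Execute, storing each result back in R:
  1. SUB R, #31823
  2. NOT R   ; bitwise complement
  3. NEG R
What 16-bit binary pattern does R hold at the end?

Start: R = -28838 = 1000111101011010.
R = -28838 − 31823 = -60661; wraps to 4875 = 0001001100001011
R = NOT 0001001100001011 = 1110110011110100 = -4876
R = −(-4876) = 4876 = 0001001100001100

0001001100001100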